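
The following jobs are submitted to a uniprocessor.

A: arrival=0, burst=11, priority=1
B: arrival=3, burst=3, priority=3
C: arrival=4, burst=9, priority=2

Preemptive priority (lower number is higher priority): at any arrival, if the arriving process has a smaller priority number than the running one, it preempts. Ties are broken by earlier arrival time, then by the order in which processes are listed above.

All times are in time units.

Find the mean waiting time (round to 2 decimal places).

Timeline: | A 0-11 | C 11-20 | B 20-23 |
Completion: A=11  B=23  C=20
Turnaround (C−A): A=11  B=20  C=16
Waiting times: A=0, B=17, C=7
Average waiting = (0+17+7) / 3 = 24/3 = 8.00

8.00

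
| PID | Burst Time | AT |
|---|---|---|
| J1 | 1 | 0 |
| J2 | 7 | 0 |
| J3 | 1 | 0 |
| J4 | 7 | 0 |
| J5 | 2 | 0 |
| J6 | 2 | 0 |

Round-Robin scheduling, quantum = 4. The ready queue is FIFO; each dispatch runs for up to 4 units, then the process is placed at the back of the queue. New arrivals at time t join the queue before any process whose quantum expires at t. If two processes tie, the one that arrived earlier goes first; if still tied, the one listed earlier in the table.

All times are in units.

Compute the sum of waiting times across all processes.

Timeline: | J1 0-1 | J2 1-5 | J3 5-6 | J4 6-10 | J5 10-12 | J6 12-14 | J2 14-17 | J4 17-20 |
Completion: J1=1  J2=17  J3=6  J4=20  J5=12  J6=14
Waiting = turnaround − burst: J1=0, J2=10, J3=5, J4=13, J5=10, J6=12
Total waiting = 0 + 10 + 5 + 13 + 10 + 12 = 50

50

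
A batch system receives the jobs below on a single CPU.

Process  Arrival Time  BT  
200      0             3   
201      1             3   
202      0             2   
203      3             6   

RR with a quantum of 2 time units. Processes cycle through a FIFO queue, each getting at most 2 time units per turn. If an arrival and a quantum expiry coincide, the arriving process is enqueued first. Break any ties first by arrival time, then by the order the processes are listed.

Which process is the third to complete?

201

Gantt: | 200 0-2 | 202 2-4 | 201 4-6 | 200 6-7 | 203 7-9 | 201 9-10 | 203 10-14 |
Completion: 200=7  201=10  202=4  203=14
Turnaround (C−A): 200=7  201=9  202=4  203=11
Finish order: 202 → 200 → 201 → 203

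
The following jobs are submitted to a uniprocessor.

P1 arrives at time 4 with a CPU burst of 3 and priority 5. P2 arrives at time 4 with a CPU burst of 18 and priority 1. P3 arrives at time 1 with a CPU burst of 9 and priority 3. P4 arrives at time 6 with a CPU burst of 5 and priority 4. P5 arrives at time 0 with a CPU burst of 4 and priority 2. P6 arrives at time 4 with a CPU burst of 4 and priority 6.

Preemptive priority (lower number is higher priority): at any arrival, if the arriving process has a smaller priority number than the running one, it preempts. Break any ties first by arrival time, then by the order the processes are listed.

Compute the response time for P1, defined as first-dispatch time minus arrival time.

Timeline: | P5 0-4 | P2 4-22 | P3 22-31 | P4 31-36 | P1 36-39 | P6 39-43 |
Completion: P1=39  P2=22  P3=31  P4=36  P5=4  P6=43
Turnaround (C−A): P1=35  P2=18  P3=30  P4=30  P5=4  P6=39
Response(P1) = first start − arrival = 36 − 4 = 32

32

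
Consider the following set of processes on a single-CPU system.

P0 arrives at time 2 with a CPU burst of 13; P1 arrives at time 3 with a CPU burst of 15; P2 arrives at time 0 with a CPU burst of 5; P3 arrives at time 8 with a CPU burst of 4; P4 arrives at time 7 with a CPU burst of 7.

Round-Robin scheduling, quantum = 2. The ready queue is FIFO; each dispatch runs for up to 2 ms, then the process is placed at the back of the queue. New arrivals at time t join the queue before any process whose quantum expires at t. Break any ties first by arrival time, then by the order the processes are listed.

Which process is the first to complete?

P2

Timeline: | P2 0-2 | P0 2-4 | P2 4-6 | P1 6-8 | P0 8-10 | P2 10-11 | P4 11-13 | P3 13-15 | P1 15-17 | P0 17-19 | P4 19-21 | P3 21-23 | P1 23-25 | P0 25-27 | P4 27-29 | P1 29-31 | P0 31-33 | P4 33-34 | P1 34-36 | P0 36-38 | P1 38-40 | P0 40-41 | P1 41-44 |
Completion: P0=41  P1=44  P2=11  P3=23  P4=34
Turnaround (C−A): P0=39  P1=41  P2=11  P3=15  P4=27
Finish order: P2 → P3 → P4 → P0 → P1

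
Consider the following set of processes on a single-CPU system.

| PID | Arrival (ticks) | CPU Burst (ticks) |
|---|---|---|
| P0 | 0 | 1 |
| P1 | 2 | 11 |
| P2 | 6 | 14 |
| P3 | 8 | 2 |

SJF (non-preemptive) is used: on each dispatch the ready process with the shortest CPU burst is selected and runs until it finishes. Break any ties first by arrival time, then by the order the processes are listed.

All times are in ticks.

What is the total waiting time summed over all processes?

Timeline: | P0 0-1 | idle 1-2 | P1 2-13 | P3 13-15 | P2 15-29 |
Completion: P0=1  P1=13  P2=29  P3=15
Waiting = turnaround − burst: P0=0, P1=0, P2=9, P3=5
Total waiting = 0 + 0 + 9 + 5 = 14

14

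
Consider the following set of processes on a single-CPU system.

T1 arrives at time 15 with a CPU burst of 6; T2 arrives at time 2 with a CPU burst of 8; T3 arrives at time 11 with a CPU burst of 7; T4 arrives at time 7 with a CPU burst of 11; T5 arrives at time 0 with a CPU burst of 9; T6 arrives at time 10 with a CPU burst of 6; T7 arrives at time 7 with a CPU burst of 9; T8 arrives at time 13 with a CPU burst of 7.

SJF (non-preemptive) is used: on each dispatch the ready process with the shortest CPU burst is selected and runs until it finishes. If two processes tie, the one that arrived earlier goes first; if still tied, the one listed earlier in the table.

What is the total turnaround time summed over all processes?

207

Gantt: | T5 0-9 | T2 9-17 | T6 17-23 | T1 23-29 | T3 29-36 | T8 36-43 | T7 43-52 | T4 52-63 |
Completion: T1=29  T2=17  T3=36  T4=63  T5=9  T6=23  T7=52  T8=43
Turnaround = completion − arrival: T1=14, T2=15, T3=25, T4=56, T5=9, T6=13, T7=45, T8=30
Total turnaround = 14 + 15 + 25 + 56 + 9 + 13 + 45 + 30 = 207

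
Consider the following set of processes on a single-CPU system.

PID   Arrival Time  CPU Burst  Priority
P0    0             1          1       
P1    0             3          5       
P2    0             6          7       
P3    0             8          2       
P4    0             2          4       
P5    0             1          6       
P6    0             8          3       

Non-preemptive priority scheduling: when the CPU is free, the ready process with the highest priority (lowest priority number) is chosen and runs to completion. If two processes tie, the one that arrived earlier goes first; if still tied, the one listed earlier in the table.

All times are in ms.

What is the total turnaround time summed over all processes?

120

Schedule: | P0 0-1 | P3 1-9 | P6 9-17 | P4 17-19 | P1 19-22 | P5 22-23 | P2 23-29 |
Completion: P0=1  P1=22  P2=29  P3=9  P4=19  P5=23  P6=17
Turnaround (C−A): P0=1  P1=22  P2=29  P3=9  P4=19  P5=23  P6=17
Turnaround = completion − arrival: P0=1, P1=22, P2=29, P3=9, P4=19, P5=23, P6=17
Total turnaround = 1 + 22 + 29 + 9 + 19 + 23 + 17 = 120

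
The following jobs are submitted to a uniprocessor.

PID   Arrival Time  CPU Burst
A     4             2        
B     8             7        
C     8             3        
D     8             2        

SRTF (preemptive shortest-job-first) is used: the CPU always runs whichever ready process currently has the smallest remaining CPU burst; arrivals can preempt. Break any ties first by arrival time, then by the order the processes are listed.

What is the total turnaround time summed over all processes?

21

Schedule: | idle 0-4 | A 4-6 | idle 6-8 | D 8-10 | C 10-13 | B 13-20 |
Completion: A=6  B=20  C=13  D=10
Turnaround = completion − arrival: A=2, B=12, C=5, D=2
Total turnaround = 2 + 12 + 5 + 2 = 21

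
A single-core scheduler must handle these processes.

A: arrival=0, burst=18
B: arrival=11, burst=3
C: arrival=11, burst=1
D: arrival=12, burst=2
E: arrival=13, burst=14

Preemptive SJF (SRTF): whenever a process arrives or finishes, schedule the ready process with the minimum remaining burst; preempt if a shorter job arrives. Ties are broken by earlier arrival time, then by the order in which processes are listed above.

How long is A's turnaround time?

Gantt: | A 0-11 | C 11-12 | D 12-14 | B 14-17 | A 17-24 | E 24-38 |
Completion: A=24  B=17  C=12  D=14  E=38
Turnaround (C−A): A=24  B=6  C=1  D=2  E=25
Turnaround(A) = completion − arrival = 24 − 0 = 24

24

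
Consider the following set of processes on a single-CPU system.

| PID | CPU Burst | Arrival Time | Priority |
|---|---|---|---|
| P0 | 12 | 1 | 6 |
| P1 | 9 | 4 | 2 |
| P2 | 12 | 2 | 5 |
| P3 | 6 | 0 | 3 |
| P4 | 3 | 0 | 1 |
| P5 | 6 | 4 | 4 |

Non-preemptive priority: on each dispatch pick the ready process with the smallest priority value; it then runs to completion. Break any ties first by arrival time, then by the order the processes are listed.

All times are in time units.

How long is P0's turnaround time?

Timeline: | P4 0-3 | P3 3-9 | P1 9-18 | P5 18-24 | P2 24-36 | P0 36-48 |
Completion: P0=48  P1=18  P2=36  P3=9  P4=3  P5=24
Turnaround (C−A): P0=47  P1=14  P2=34  P3=9  P4=3  P5=20
Turnaround(P0) = completion − arrival = 48 − 1 = 47

47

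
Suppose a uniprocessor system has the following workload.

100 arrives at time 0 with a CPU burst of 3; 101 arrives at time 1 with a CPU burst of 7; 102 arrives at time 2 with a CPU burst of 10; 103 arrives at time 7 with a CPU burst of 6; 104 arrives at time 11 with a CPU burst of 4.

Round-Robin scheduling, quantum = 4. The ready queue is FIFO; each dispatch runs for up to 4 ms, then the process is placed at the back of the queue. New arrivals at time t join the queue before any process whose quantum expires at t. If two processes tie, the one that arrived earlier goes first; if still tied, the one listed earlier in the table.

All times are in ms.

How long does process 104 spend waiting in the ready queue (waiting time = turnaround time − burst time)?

Gantt: | 100 0-3 | 101 3-7 | 102 7-11 | 103 11-15 | 101 15-18 | 104 18-22 | 102 22-26 | 103 26-28 | 102 28-30 |
Completion: 100=3  101=18  102=30  103=28  104=22
Turnaround (C−A): 100=3  101=17  102=28  103=21  104=11
Waiting(104) = turnaround − burst = 11 − 4 = 7

7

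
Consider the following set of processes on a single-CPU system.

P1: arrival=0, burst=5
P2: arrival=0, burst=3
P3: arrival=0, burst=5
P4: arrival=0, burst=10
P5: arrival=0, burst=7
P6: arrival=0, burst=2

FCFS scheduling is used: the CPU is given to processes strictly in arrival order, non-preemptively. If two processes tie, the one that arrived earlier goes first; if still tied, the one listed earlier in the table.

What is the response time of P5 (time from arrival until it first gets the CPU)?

23

Gantt: | P1 0-5 | P2 5-8 | P3 8-13 | P4 13-23 | P5 23-30 | P6 30-32 |
Completion: P1=5  P2=8  P3=13  P4=23  P5=30  P6=32
Response(P5) = first start − arrival = 23 − 0 = 23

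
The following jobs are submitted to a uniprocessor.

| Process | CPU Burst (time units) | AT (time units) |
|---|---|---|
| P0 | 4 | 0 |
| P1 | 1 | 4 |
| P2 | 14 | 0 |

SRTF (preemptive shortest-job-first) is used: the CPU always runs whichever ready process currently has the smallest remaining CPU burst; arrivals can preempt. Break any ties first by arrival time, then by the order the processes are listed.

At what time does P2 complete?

Timeline: | P0 0-4 | P1 4-5 | P2 5-19 |
Completion: P0=4  P1=5  P2=19
Turnaround (C−A): P0=4  P1=1  P2=19

19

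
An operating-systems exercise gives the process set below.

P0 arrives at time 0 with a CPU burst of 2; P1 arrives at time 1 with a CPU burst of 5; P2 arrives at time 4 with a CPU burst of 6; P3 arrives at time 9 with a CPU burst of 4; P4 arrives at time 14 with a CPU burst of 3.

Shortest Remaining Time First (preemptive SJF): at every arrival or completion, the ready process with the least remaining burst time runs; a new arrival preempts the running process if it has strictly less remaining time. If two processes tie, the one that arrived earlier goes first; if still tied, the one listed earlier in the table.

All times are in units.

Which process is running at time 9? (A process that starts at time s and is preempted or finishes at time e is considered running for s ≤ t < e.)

Gantt: | P0 0-2 | P1 2-7 | P2 7-13 | P3 13-17 | P4 17-20 |
Completion: P0=2  P1=7  P2=13  P3=17  P4=20
Turnaround (C−A): P0=2  P1=6  P2=9  P3=8  P4=6

P2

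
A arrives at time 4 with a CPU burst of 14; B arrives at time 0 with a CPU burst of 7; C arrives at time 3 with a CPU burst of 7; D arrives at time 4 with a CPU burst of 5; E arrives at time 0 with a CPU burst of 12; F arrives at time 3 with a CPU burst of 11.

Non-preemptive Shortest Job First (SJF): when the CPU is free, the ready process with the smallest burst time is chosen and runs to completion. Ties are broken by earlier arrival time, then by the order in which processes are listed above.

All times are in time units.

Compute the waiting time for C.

9

Gantt: | B 0-7 | D 7-12 | C 12-19 | F 19-30 | E 30-42 | A 42-56 |
Completion: A=56  B=7  C=19  D=12  E=42  F=30
Waiting(C) = turnaround − burst = 16 − 7 = 9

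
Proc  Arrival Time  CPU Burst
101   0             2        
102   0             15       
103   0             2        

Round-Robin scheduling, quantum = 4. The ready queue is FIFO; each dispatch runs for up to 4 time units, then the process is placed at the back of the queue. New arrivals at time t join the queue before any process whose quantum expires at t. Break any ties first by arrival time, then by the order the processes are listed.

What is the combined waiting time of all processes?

10

Timeline: | 101 0-2 | 102 2-6 | 103 6-8 | 102 8-19 |
Completion: 101=2  102=19  103=8
Turnaround (C−A): 101=2  102=19  103=8
Waiting = turnaround − burst: 101=0, 102=4, 103=6
Total waiting = 0 + 4 + 6 = 10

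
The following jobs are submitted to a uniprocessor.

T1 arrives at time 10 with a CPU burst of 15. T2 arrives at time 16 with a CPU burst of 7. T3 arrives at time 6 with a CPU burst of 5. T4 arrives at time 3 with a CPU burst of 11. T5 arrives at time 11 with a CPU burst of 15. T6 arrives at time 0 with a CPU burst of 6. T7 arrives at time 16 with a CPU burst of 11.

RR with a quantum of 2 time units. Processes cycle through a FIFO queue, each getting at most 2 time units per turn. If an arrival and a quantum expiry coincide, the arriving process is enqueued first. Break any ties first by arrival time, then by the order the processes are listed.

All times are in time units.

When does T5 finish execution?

Gantt: | T6 0-4 | T4 4-6 | T6 6-8 | T3 8-10 | T4 10-12 | T1 12-14 | T3 14-16 | T5 16-18 | T4 18-20 | T1 20-22 | T2 22-24 | T7 24-26 | T3 26-27 | T5 27-29 | T4 29-31 | T1 31-33 | T2 33-35 | T7 35-37 | T5 37-39 | T4 39-41 | T1 41-43 | T2 43-45 | T7 45-47 | T5 47-49 | T4 49-50 | T1 50-52 | T2 52-53 | T7 53-55 | T5 55-57 | T1 57-59 | T7 59-61 | T5 61-63 | T1 63-65 | T7 65-66 | T5 66-68 | T1 68-69 | T5 69-70 |
Completion: T1=69  T2=53  T3=27  T4=50  T5=70  T6=8  T7=66
Turnaround (C−A): T1=59  T2=37  T3=21  T4=47  T5=59  T6=8  T7=50

70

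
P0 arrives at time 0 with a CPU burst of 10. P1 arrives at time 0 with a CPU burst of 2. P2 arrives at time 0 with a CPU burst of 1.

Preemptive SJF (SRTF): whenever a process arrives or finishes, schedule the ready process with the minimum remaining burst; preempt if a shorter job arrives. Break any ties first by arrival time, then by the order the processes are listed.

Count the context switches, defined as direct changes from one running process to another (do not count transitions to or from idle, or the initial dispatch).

2

Schedule: | P2 0-1 | P1 1-3 | P0 3-13 |
Completion: P0=13  P1=3  P2=1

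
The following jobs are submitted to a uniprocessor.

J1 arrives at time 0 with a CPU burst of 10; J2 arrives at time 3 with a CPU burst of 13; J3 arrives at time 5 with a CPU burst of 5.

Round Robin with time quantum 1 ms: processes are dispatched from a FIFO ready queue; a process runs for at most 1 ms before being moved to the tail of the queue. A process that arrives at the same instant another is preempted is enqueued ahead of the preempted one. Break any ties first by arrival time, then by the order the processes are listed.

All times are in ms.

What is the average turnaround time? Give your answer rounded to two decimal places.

Schedule: | J1 0-3 | J2 3-4 | J1 4-5 | J2 5-6 | J3 6-7 | J1 7-8 | J2 8-9 | J3 9-10 | J1 10-11 | J2 11-12 | J3 12-13 | J1 13-14 | J2 14-15 | J3 15-16 | J1 16-17 | J2 17-18 | J3 18-19 | J1 19-20 | J2 20-21 | J1 21-22 | J2 22-28 |
Completion: J1=22  J2=28  J3=19
Turnaround (C−A): J1=22  J2=25  J3=14
Turnaround times: J1=22, J2=25, J3=14
Average turnaround = (22+25+14) / 3 = 61/3 = 20.33

20.33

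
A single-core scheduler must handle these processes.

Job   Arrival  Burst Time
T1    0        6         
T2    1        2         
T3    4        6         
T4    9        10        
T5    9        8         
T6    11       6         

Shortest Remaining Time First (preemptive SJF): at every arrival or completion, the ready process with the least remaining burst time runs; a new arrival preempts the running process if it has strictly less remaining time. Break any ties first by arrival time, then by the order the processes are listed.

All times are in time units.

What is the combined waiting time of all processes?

Timeline: | T1 0-1 | T2 1-3 | T1 3-8 | T3 8-14 | T6 14-20 | T5 20-28 | T4 28-38 |
Completion: T1=8  T2=3  T3=14  T4=38  T5=28  T6=20
Turnaround (C−A): T1=8  T2=2  T3=10  T4=29  T5=19  T6=9
Waiting = turnaround − burst: T1=2, T2=0, T3=4, T4=19, T5=11, T6=3
Total waiting = 2 + 0 + 4 + 19 + 11 + 3 = 39

39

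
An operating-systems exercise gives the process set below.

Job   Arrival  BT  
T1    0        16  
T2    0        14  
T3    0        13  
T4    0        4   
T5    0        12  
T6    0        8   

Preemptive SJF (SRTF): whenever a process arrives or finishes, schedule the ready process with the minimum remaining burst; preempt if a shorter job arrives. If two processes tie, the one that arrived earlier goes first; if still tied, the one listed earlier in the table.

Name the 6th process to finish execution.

T1

Schedule: | T4 0-4 | T6 4-12 | T5 12-24 | T3 24-37 | T2 37-51 | T1 51-67 |
Completion: T1=67  T2=51  T3=37  T4=4  T5=24  T6=12
Turnaround (C−A): T1=67  T2=51  T3=37  T4=4  T5=24  T6=12
Finish order: T4 → T6 → T5 → T3 → T2 → T1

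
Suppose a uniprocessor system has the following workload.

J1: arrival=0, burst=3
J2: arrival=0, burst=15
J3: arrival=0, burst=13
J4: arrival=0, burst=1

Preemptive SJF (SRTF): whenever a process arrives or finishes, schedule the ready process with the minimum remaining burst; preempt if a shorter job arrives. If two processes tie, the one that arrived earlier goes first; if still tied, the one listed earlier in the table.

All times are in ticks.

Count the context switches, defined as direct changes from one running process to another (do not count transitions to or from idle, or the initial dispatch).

Gantt: | J4 0-1 | J1 1-4 | J3 4-17 | J2 17-32 |
Completion: J1=4  J2=32  J3=17  J4=1

3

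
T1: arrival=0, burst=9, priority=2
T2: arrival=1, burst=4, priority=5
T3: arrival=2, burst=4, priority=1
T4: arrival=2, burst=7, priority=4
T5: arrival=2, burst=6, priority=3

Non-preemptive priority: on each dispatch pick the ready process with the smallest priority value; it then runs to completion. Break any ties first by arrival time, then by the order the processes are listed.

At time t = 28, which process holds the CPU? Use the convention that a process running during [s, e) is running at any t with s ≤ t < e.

T2

Gantt: | T1 0-9 | T3 9-13 | T5 13-19 | T4 19-26 | T2 26-30 |
Completion: T1=9  T2=30  T3=13  T4=26  T5=19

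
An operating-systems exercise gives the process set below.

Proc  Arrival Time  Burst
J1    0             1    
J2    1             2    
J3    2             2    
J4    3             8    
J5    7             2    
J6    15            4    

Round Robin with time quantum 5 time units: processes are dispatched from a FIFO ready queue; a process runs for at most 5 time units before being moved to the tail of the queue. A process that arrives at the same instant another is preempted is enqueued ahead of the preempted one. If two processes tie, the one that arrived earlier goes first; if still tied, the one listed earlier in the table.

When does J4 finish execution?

Gantt: | J1 0-1 | J2 1-3 | J3 3-5 | J4 5-10 | J5 10-12 | J4 12-15 | J6 15-19 |
Completion: J1=1  J2=3  J3=5  J4=15  J5=12  J6=19
Turnaround (C−A): J1=1  J2=2  J3=3  J4=12  J5=5  J6=4

15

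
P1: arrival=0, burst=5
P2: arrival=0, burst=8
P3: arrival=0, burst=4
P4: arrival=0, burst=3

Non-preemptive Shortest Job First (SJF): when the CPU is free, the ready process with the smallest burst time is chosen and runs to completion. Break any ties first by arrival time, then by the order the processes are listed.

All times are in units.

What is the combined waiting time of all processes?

Schedule: | P4 0-3 | P3 3-7 | P1 7-12 | P2 12-20 |
Completion: P1=12  P2=20  P3=7  P4=3
Waiting = turnaround − burst: P1=7, P2=12, P3=3, P4=0
Total waiting = 7 + 12 + 3 + 0 = 22

22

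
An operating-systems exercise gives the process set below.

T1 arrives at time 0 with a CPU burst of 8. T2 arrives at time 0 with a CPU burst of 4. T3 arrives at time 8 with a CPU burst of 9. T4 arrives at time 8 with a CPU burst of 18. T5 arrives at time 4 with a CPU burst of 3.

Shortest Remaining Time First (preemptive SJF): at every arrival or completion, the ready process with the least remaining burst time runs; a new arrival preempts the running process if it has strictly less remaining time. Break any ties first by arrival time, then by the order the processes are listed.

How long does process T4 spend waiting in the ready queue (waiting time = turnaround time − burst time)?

Gantt: | T2 0-4 | T5 4-7 | T1 7-15 | T3 15-24 | T4 24-42 |
Completion: T1=15  T2=4  T3=24  T4=42  T5=7
Turnaround (C−A): T1=15  T2=4  T3=16  T4=34  T5=3
Waiting(T4) = turnaround − burst = 34 − 18 = 16

16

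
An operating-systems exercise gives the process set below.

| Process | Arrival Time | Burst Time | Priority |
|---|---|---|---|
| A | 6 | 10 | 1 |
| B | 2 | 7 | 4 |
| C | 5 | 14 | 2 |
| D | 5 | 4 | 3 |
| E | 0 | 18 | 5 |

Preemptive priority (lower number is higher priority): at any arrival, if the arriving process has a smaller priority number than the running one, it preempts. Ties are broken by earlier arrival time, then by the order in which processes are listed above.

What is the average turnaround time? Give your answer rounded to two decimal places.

30.00

Timeline: | E 0-2 | B 2-5 | C 5-6 | A 6-16 | C 16-29 | D 29-33 | B 33-37 | E 37-53 |
Completion: A=16  B=37  C=29  D=33  E=53
Turnaround times: A=10, B=35, C=24, D=28, E=53
Average turnaround = (10+35+24+28+53) / 5 = 150/5 = 30.00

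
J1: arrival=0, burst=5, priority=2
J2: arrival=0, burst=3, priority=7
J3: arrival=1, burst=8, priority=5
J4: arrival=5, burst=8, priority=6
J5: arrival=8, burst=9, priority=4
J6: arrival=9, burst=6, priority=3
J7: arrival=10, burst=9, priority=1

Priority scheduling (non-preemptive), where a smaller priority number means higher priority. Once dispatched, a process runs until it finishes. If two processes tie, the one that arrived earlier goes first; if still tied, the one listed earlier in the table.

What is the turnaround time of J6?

19

Gantt: | J1 0-5 | J3 5-13 | J7 13-22 | J6 22-28 | J5 28-37 | J4 37-45 | J2 45-48 |
Completion: J1=5  J2=48  J3=13  J4=45  J5=37  J6=28  J7=22
Turnaround (C−A): J1=5  J2=48  J3=12  J4=40  J5=29  J6=19  J7=12
Turnaround(J6) = completion − arrival = 28 − 9 = 19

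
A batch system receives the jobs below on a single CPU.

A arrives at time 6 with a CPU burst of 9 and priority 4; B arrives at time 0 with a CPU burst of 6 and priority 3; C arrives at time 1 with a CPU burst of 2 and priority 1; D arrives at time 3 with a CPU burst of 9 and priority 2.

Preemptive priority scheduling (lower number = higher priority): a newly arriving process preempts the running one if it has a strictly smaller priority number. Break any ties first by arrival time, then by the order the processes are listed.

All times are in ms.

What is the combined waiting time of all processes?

22

Gantt: | B 0-1 | C 1-3 | D 3-12 | B 12-17 | A 17-26 |
Completion: A=26  B=17  C=3  D=12
Waiting = turnaround − burst: A=11, B=11, C=0, D=0
Total waiting = 11 + 11 + 0 + 0 = 22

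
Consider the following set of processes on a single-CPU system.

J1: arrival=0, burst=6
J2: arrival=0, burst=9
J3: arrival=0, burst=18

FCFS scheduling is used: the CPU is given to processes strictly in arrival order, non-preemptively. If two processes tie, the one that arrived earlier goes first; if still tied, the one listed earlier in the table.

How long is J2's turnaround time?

Schedule: | J1 0-6 | J2 6-15 | J3 15-33 |
Completion: J1=6  J2=15  J3=33
Turnaround(J2) = completion − arrival = 15 − 0 = 15

15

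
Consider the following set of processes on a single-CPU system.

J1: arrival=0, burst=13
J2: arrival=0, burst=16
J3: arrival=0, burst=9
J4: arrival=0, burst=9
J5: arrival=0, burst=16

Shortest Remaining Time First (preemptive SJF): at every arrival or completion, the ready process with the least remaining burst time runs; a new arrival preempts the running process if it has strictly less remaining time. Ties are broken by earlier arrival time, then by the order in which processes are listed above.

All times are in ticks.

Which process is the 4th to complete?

J2

Timeline: | J3 0-9 | J4 9-18 | J1 18-31 | J2 31-47 | J5 47-63 |
Completion: J1=31  J2=47  J3=9  J4=18  J5=63
Turnaround (C−A): J1=31  J2=47  J3=9  J4=18  J5=63
Finish order: J3 → J4 → J1 → J2 → J5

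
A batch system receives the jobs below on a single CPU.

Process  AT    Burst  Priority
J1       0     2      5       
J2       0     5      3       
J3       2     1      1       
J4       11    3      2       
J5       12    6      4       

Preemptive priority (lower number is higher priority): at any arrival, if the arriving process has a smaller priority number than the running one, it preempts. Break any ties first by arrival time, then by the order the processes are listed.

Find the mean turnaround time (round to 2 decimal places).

5.20

Timeline: | J2 0-2 | J3 2-3 | J2 3-6 | J1 6-8 | idle 8-11 | J4 11-14 | J5 14-20 |
Completion: J1=8  J2=6  J3=3  J4=14  J5=20
Turnaround (C−A): J1=8  J2=6  J3=1  J4=3  J5=8
Turnaround times: J1=8, J2=6, J3=1, J4=3, J5=8
Average turnaround = (8+6+1+3+8) / 5 = 26/5 = 5.20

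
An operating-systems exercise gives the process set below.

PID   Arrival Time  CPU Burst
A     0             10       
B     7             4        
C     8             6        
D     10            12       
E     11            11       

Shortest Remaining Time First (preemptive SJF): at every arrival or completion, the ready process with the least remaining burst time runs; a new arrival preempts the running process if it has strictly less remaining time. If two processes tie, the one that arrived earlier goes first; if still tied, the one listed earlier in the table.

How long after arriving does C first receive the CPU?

Gantt: | A 0-10 | B 10-14 | C 14-20 | E 20-31 | D 31-43 |
Completion: A=10  B=14  C=20  D=43  E=31
Turnaround (C−A): A=10  B=7  C=12  D=33  E=20
Response(C) = first start − arrival = 14 − 8 = 6

6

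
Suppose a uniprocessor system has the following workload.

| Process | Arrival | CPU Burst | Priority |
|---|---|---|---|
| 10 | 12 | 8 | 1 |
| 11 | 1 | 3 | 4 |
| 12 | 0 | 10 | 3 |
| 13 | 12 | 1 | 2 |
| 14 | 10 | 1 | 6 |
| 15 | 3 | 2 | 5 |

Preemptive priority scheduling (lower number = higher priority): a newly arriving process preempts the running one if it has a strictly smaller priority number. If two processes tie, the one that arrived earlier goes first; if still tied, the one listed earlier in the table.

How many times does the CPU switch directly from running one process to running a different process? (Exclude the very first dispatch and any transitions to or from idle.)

Gantt: | 12 0-10 | 11 10-12 | 10 12-20 | 13 20-21 | 11 21-22 | 15 22-24 | 14 24-25 |
Completion: 10=20  11=22  12=10  13=21  14=25  15=24

6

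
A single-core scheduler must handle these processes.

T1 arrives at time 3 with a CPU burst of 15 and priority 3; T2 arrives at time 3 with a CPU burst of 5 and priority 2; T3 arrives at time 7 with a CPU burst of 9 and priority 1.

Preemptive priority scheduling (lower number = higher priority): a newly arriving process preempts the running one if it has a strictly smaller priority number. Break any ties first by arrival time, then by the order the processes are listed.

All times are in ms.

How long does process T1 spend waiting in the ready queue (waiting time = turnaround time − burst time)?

14

Schedule: | idle 0-3 | T2 3-7 | T3 7-16 | T2 16-17 | T1 17-32 |
Completion: T1=32  T2=17  T3=16
Waiting(T1) = turnaround − burst = 29 − 15 = 14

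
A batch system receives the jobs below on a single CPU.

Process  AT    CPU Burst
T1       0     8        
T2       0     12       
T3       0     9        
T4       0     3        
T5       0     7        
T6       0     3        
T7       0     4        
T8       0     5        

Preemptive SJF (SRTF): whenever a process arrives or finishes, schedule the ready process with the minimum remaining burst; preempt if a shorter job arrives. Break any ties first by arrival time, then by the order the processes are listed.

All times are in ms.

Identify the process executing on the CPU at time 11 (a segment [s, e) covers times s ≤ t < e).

Schedule: | T4 0-3 | T6 3-6 | T7 6-10 | T8 10-15 | T5 15-22 | T1 22-30 | T3 30-39 | T2 39-51 |
Completion: T1=30  T2=51  T3=39  T4=3  T5=22  T6=6  T7=10  T8=15
Turnaround (C−A): T1=30  T2=51  T3=39  T4=3  T5=22  T6=6  T7=10  T8=15

T8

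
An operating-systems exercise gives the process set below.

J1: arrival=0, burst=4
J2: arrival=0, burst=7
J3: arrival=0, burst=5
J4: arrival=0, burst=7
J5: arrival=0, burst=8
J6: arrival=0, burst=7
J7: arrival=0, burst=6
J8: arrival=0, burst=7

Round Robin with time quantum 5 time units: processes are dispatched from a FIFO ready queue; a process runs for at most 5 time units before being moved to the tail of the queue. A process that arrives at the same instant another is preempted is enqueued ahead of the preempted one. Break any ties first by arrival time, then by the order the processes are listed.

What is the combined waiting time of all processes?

245

Schedule: | J1 0-4 | J2 4-9 | J3 9-14 | J4 14-19 | J5 19-24 | J6 24-29 | J7 29-34 | J8 34-39 | J2 39-41 | J4 41-43 | J5 43-46 | J6 46-48 | J7 48-49 | J8 49-51 |
Completion: J1=4  J2=41  J3=14  J4=43  J5=46  J6=48  J7=49  J8=51
Waiting = turnaround − burst: J1=0, J2=34, J3=9, J4=36, J5=38, J6=41, J7=43, J8=44
Total waiting = 0 + 34 + 9 + 36 + 38 + 41 + 43 + 44 = 245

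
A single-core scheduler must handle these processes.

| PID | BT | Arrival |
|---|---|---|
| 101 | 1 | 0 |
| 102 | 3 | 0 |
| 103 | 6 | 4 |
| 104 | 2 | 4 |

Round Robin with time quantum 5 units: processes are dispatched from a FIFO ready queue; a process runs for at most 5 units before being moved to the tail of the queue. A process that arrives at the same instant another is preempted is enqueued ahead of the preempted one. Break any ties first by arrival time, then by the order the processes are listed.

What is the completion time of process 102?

Gantt: | 101 0-1 | 102 1-4 | 103 4-9 | 104 9-11 | 103 11-12 |
Completion: 101=1  102=4  103=12  104=11
Turnaround (C−A): 101=1  102=4  103=8  104=7

4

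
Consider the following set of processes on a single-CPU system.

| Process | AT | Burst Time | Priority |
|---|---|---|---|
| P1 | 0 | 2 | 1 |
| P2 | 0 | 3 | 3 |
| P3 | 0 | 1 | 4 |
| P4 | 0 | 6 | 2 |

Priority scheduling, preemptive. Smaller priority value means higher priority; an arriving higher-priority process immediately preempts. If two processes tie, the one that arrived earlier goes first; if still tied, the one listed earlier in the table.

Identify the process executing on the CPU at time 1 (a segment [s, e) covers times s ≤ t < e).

P1

Timeline: | P1 0-2 | P4 2-8 | P2 8-11 | P3 11-12 |
Completion: P1=2  P2=11  P3=12  P4=8
Turnaround (C−A): P1=2  P2=11  P3=12  P4=8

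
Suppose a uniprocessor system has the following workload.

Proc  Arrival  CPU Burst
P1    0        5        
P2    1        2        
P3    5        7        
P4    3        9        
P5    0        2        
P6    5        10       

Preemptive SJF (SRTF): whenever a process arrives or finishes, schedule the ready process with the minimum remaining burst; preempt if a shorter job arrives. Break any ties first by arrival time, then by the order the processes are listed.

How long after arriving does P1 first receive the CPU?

4

Schedule: | P5 0-2 | P2 2-4 | P1 4-9 | P3 9-16 | P4 16-25 | P6 25-35 |
Completion: P1=9  P2=4  P3=16  P4=25  P5=2  P6=35
Response(P1) = first start − arrival = 4 − 0 = 4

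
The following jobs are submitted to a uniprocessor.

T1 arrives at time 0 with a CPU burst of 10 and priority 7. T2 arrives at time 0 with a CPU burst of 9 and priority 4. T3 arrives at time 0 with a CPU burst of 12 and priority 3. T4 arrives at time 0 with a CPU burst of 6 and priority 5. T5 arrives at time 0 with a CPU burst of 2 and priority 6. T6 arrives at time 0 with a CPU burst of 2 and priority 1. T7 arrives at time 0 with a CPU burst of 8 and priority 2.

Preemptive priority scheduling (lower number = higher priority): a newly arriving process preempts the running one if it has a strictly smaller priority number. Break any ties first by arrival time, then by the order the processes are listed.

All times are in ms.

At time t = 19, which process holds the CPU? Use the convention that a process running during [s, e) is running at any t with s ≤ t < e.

Schedule: | T6 0-2 | T7 2-10 | T3 10-22 | T2 22-31 | T4 31-37 | T5 37-39 | T1 39-49 |
Completion: T1=49  T2=31  T3=22  T4=37  T5=39  T6=2  T7=10

T3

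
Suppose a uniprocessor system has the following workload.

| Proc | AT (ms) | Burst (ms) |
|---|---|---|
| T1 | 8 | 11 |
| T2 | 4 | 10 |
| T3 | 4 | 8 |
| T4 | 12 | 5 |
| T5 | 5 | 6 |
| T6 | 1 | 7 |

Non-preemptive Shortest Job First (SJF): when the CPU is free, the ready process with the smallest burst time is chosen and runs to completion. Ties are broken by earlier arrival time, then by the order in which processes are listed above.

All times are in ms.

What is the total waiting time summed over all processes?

Schedule: | idle 0-1 | T6 1-8 | T5 8-14 | T4 14-19 | T3 19-27 | T2 27-37 | T1 37-48 |
Completion: T1=48  T2=37  T3=27  T4=19  T5=14  T6=8
Waiting = turnaround − burst: T1=29, T2=23, T3=15, T4=2, T5=3, T6=0
Total waiting = 29 + 23 + 15 + 2 + 3 + 0 = 72

72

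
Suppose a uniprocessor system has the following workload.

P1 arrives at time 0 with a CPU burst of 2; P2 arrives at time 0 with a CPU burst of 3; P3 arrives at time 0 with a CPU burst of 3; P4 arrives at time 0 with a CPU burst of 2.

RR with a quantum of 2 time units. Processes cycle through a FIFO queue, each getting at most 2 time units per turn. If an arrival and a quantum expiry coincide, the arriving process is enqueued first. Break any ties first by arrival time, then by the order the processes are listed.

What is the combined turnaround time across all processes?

Schedule: | P1 0-2 | P2 2-4 | P3 4-6 | P4 6-8 | P2 8-9 | P3 9-10 |
Completion: P1=2  P2=9  P3=10  P4=8
Turnaround (C−A): P1=2  P2=9  P3=10  P4=8
Turnaround = completion − arrival: P1=2, P2=9, P3=10, P4=8
Total turnaround = 2 + 9 + 10 + 8 = 29

29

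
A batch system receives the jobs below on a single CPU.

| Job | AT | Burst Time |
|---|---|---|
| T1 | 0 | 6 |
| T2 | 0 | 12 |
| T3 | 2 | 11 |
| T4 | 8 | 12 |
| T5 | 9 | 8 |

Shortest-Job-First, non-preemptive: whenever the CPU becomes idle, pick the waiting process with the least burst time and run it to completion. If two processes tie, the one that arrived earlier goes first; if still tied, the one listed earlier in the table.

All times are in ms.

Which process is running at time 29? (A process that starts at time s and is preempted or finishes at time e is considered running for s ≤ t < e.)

Timeline: | T1 0-6 | T3 6-17 | T5 17-25 | T2 25-37 | T4 37-49 |
Completion: T1=6  T2=37  T3=17  T4=49  T5=25
Turnaround (C−A): T1=6  T2=37  T3=15  T4=41  T5=16

T2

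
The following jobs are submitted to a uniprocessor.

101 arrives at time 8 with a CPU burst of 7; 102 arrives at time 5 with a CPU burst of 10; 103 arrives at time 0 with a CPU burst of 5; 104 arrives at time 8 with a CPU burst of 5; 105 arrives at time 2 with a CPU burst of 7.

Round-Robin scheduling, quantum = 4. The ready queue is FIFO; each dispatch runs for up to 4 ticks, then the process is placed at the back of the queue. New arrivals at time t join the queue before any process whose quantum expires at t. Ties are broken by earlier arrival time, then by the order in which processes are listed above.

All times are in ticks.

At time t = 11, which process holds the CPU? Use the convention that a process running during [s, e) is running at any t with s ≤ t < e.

Schedule: | 103 0-4 | 105 4-8 | 103 8-9 | 102 9-13 | 101 13-17 | 104 17-21 | 105 21-24 | 102 24-28 | 101 28-31 | 104 31-32 | 102 32-34 |
Completion: 101=31  102=34  103=9  104=32  105=24
Turnaround (C−A): 101=23  102=29  103=9  104=24  105=22

102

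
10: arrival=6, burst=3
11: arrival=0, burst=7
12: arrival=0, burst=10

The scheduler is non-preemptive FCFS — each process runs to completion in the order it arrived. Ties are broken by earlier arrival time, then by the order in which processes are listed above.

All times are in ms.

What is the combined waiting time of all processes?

18

Schedule: | 11 0-7 | 12 7-17 | 10 17-20 |
Completion: 10=20  11=7  12=17
Turnaround (C−A): 10=14  11=7  12=17
Waiting = turnaround − burst: 10=11, 11=0, 12=7
Total waiting = 11 + 0 + 7 = 18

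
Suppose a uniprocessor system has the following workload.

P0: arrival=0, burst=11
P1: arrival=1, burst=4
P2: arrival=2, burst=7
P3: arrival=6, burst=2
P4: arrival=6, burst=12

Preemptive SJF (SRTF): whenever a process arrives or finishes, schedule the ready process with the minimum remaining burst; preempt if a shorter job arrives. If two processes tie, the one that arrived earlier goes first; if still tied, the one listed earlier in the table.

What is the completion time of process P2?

14

Schedule: | P0 0-1 | P1 1-5 | P2 5-6 | P3 6-8 | P2 8-14 | P0 14-24 | P4 24-36 |
Completion: P0=24  P1=5  P2=14  P3=8  P4=36
Turnaround (C−A): P0=24  P1=4  P2=12  P3=2  P4=30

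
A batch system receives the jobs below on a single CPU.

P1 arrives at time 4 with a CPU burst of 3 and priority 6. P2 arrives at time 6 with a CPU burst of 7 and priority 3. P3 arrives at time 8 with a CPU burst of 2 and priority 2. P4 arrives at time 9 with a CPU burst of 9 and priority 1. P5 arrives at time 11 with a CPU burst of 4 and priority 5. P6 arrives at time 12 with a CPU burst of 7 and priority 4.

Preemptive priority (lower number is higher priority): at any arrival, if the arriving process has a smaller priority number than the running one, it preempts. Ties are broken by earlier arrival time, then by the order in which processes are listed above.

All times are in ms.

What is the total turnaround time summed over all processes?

113

Schedule: | idle 0-4 | P1 4-6 | P2 6-8 | P3 8-9 | P4 9-18 | P3 18-19 | P2 19-24 | P6 24-31 | P5 31-35 | P1 35-36 |
Completion: P1=36  P2=24  P3=19  P4=18  P5=35  P6=31
Turnaround = completion − arrival: P1=32, P2=18, P3=11, P4=9, P5=24, P6=19
Total turnaround = 32 + 18 + 11 + 9 + 24 + 19 = 113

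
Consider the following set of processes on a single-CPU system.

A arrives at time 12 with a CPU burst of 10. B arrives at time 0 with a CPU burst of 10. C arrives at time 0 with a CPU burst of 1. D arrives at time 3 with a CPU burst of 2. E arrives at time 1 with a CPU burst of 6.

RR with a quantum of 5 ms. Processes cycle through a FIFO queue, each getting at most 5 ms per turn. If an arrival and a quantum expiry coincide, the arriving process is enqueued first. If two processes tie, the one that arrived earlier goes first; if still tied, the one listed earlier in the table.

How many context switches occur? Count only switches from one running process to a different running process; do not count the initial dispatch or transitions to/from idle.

Gantt: | B 0-5 | C 5-6 | E 6-11 | D 11-13 | B 13-18 | E 18-19 | A 19-29 |
Completion: A=29  B=18  C=6  D=13  E=19
Turnaround (C−A): A=17  B=18  C=6  D=10  E=18

6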